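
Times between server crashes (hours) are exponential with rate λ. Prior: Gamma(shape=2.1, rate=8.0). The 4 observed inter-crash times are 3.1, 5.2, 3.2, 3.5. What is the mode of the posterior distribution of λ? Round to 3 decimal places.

0.222

Σ times = 15.0. Posterior: Gamma(shape = 2.1+4 = 6.1, rate = 8.0+15.0 = 23.0).
Mode = (α−1)/β = 5.1/23.0 = 0.222.
Mean = α/β = 6.1/23.0 = 0.265.
This is the posterior mode — the MAP estimate.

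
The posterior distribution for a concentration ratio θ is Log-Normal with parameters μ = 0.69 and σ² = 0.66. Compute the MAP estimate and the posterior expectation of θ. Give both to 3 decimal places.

Mode = exp(μ − σ²) = exp(0.03) = 1.030.
Mean = exp(μ + σ²/2) = exp(1.020) = 2.773.

MAP = 1.030; posterior mean = 2.773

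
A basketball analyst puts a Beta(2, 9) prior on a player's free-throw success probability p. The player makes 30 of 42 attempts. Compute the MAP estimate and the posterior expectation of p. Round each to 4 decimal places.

MAP: 0.6078. Posterior mean: 0.6038.

Posterior: Beta(2+30, 9+12) = Beta(32, 21).
Mode = (32−1)/(32+21−2) = 31/51 = 0.6078.
Mean = 32/(32+21) = 32/53 = 0.6038.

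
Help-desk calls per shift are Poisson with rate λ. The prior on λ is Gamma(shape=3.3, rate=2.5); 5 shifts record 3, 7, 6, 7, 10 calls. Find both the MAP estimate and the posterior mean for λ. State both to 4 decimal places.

MAP estimate = 4.7067, posterior mean = 4.8400

Σ counts = 33. Posterior: Gamma(shape = 3.3+33 = 36.3, rate = 2.5+5 = 7.5).
Mode = (α−1)/β = 35.3/7.5 = 4.7067.
Mean = α/β = 36.3/7.5 = 4.8400.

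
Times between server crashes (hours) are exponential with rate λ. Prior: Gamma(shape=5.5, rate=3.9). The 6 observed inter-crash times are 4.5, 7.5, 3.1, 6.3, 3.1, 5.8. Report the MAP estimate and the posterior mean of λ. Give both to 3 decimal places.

λ_MAP = 0.307, E[λ|data] = 0.336

Σ times = 30.3. Posterior: Gamma(shape = 5.5+6 = 11.5, rate = 3.9+30.3 = 34.2).
Mode = (α−1)/β = 10.5/34.2 = 0.307.
Mean = α/β = 11.5/34.2 = 0.336.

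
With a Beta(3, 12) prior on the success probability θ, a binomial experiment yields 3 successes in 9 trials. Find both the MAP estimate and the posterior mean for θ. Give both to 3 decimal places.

Posterior: Beta(3+3, 12+6) = Beta(6, 18).
Mode = (6−1)/(6+18−2) = 5/22 = 0.227.
Mean = 6/(6+18) = 6/24 = 0.250.

MAP estimate = 0.227, posterior mean = 0.250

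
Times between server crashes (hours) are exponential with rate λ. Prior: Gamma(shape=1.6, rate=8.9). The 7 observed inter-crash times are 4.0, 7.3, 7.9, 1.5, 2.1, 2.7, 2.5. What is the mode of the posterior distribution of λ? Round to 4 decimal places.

Σ times = 28.0. Posterior: Gamma(shape = 1.6+7 = 8.6, rate = 8.9+28.0 = 36.9).
Mode = (α−1)/β = 7.6/36.9 = 0.2060.
Mean = α/β = 8.6/36.9 = 0.2331.
This is the posterior mode — the MAP estimate.

0.2060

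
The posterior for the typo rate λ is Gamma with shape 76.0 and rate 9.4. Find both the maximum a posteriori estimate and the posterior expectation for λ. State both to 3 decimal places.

Mode = (α−1)/β = 75.0/9.4 = 7.979.
Mean = α/β = 76.0/9.4 = 8.085.

MAP: 7.979. Posterior mean: 8.085.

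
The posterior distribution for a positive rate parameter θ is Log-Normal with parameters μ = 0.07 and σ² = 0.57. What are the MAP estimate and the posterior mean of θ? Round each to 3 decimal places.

MAP = 0.607, posterior mean = 1.426

Mode = exp(μ − σ²) = exp(-0.50) = 0.607.
Mean = exp(μ + σ²/2) = exp(0.355) = 1.426.
Mean > mode: the posterior has a right tail.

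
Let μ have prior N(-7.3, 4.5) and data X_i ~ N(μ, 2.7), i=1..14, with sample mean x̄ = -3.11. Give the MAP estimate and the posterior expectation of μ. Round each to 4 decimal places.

μ_MAP = -3.2822, E[μ|data] = -3.2822

Posterior for μ is Normal. Precision-weighted mean: (1/4.5·-7.3 + 14/2.7·-3.11) / (1/4.5 + 14/2.7) = -3.2822.
A Normal posterior is symmetric, so mode = mean.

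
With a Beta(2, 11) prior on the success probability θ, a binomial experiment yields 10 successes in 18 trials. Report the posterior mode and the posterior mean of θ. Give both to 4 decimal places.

MAP: 0.3793. Posterior mean: 0.3871.

Posterior: Beta(2+10, 11+8) = Beta(12, 19).
Mode = (12−1)/(12+19−2) = 11/29 = 0.3793.
Mean = 12/(12+19) = 12/31 = 0.3871.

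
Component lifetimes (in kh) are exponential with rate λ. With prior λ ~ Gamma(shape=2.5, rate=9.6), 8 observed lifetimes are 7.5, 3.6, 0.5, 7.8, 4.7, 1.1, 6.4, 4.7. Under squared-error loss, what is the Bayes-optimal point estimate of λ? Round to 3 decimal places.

Σ times = 36.3. Posterior: Gamma(shape = 2.5+8 = 10.5, rate = 9.6+36.3 = 45.9).
Mode = (α−1)/β = 9.5/45.9 = 0.207.
Mean = α/β = 10.5/45.9 = 0.229.
Squared-error loss ⇒ the optimal estimator is the posterior mean.

0.229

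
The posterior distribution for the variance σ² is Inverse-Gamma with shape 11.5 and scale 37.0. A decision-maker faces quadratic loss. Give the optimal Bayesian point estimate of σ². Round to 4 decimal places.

Mode = β/(α+1) = 37.0/12.5 = 2.9600.
Mean = β/(α−1) = 37.0/10.5 = 3.5238.
Quadratic loss ⇒ the optimal estimator is the posterior mean.

3.5238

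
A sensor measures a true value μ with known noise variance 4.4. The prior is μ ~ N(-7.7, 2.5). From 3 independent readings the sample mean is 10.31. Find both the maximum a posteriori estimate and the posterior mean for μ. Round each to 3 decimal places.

Posterior for μ is Normal. Precision-weighted mean: (1/2.5·-7.7 + 3/4.4·10.31) / (1/2.5 + 3/4.4) = 3.651.
A Normal posterior is symmetric, so mode = mean.

MAP = 3.651, posterior mean = 3.651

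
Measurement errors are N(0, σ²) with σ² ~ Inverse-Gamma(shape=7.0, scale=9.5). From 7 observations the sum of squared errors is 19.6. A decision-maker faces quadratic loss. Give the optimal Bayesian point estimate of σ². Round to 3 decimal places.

2.032

Posterior: Inverse-Gamma(shape = 7.0+7/2 = 10.5, scale = 9.5+19.6/2 = 19.3).
Mode = β/(α+1) = 19.3/11.5 = 1.678.
Mean = β/(α−1) = 19.3/9.5 = 2.032.
Quadratic loss ⇒ the optimal estimator is the posterior mean.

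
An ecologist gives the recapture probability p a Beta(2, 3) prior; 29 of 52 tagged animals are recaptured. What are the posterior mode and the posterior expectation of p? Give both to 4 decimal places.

p_MAP = 0.5455, E[p|data] = 0.5439

Posterior: Beta(2+29, 3+23) = Beta(31, 26).
Mode = (31−1)/(31+26−2) = 30/55 = 0.5455.
Mean = 31/(31+26) = 31/57 = 0.5439.
Mode > mean: the posterior has a left tail.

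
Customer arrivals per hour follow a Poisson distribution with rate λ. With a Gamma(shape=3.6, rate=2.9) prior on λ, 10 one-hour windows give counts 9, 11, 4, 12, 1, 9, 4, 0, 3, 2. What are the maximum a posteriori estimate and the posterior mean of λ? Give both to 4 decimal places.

Σ counts = 55. Posterior: Gamma(shape = 3.6+55 = 58.6, rate = 2.9+10 = 12.9).
Mode = (α−1)/β = 57.6/12.9 = 4.4651.
Mean = α/β = 58.6/12.9 = 4.5426.

MAP: 4.4651. Posterior mean: 4.5426.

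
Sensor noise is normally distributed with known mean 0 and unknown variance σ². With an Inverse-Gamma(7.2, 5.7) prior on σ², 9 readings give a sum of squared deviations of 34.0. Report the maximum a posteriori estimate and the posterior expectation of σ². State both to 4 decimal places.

Posterior: Inverse-Gamma(shape = 7.2+9/2 = 11.7, scale = 5.7+34.0/2 = 22.7).
Mode = β/(α+1) = 22.7/12.7 = 1.7874.
Mean = β/(α−1) = 22.7/10.7 = 2.1215.

MAP: 1.7874. Posterior mean: 2.1215.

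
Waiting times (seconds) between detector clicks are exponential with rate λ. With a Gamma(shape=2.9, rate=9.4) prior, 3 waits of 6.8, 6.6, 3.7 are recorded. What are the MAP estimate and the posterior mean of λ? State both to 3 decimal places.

Σ times = 17.1. Posterior: Gamma(shape = 2.9+3 = 5.9, rate = 9.4+17.1 = 26.5).
Mode = (α−1)/β = 4.9/26.5 = 0.185.
Mean = α/β = 5.9/26.5 = 0.223.

MAP = 0.185; posterior mean = 0.223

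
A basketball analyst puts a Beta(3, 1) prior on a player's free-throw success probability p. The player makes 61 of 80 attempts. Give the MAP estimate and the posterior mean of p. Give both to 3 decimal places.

Posterior: Beta(3+61, 1+19) = Beta(64, 20).
Mode = (64−1)/(64+20−2) = 63/82 = 0.768.
Mean = 64/(64+20) = 64/84 = 0.762.

MAP = 0.768, posterior mean = 0.762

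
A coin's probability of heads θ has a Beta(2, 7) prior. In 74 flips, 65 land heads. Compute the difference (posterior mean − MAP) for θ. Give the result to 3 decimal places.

-0.008

Posterior: Beta(2+65, 7+9) = Beta(67, 16).
Mode = (67−1)/(67+16−2) = 66/81 = 0.815.
Mean = 67/(67+16) = 67/83 = 0.807.
Difference = 0.807 − 0.815 = -0.008.
Left-skewed posterior ⇒ mean < mode.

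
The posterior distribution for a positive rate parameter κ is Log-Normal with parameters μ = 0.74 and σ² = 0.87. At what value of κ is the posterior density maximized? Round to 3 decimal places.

0.878

Mode = exp(μ − σ²) = exp(-0.13) = 0.878.
Mean = exp(μ + σ²/2) = exp(1.175) = 3.238.
This is the posterior mode — the MAP estimate.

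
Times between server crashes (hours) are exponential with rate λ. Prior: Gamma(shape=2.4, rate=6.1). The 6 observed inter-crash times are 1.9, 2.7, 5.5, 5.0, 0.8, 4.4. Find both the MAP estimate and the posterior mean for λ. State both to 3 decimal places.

λ_MAP = 0.280, E[λ|data] = 0.318

Σ times = 20.3. Posterior: Gamma(shape = 2.4+6 = 8.4, rate = 6.1+20.3 = 26.4).
Mode = (α−1)/β = 7.4/26.4 = 0.280.
Mean = α/β = 8.4/26.4 = 0.318.
Right-skewed posterior ⇒ mode < mean.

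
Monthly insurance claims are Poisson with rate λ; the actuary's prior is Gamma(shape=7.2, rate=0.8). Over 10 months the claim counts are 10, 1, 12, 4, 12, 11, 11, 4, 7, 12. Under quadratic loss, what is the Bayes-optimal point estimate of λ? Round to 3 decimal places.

8.444

Σ counts = 84. Posterior: Gamma(shape = 7.2+84 = 91.2, rate = 0.8+10 = 10.8).
Mode = (α−1)/β = 90.2/10.8 = 8.352.
Mean = α/β = 91.2/10.8 = 8.444.
Quadratic loss ⇒ the optimal estimator is the posterior mean.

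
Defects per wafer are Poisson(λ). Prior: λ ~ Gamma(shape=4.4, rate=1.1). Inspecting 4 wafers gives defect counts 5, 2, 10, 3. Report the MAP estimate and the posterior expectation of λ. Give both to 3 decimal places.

Σ counts = 20. Posterior: Gamma(shape = 4.4+20 = 24.4, rate = 1.1+4 = 5.1).
Mode = (α−1)/β = 23.4/5.1 = 4.588.
Mean = α/β = 24.4/5.1 = 4.784.

MAP = 4.588, posterior mean = 4.784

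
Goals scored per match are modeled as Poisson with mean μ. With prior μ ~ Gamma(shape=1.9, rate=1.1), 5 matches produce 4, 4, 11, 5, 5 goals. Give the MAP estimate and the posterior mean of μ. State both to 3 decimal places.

Σ counts = 29. Posterior: Gamma(shape = 1.9+29 = 30.9, rate = 1.1+5 = 6.1).
Mode = (α−1)/β = 29.9/6.1 = 4.902.
Mean = α/β = 30.9/6.1 = 5.066.

MAP = 4.902, posterior mean = 5.066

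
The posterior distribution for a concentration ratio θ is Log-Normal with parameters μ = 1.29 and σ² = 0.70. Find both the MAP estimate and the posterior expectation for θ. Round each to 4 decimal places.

Mode = exp(μ − σ²) = exp(0.59) = 1.8040.
Mean = exp(μ + σ²/2) = exp(1.640) = 5.1552.
Right-skewed posterior ⇒ mode < mean.

MAP: 1.8040. Posterior mean: 5.1552.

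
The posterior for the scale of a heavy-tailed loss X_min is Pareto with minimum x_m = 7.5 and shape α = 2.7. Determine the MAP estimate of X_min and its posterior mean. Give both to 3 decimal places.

The Pareto density is strictly decreasing on [x_m, ∞), so the mode is x_m = 7.500.
Mean = α·x_m/(α−1) = 2.7·7.5/1.7 = 11.912.
Right-skewed posterior ⇒ mode < mean.

MAP estimate = 7.500, posterior mean = 11.912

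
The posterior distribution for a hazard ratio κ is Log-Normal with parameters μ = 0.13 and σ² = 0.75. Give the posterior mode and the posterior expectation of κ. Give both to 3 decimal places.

Mode = exp(μ − σ²) = exp(-0.62) = 0.538.
Mean = exp(μ + σ²/2) = exp(0.505) = 1.657.

MAP: 0.538. Posterior mean: 1.657.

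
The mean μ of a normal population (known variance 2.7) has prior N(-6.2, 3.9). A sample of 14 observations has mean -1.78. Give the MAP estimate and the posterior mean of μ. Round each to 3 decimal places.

Posterior for μ is Normal. Precision-weighted mean: (1/3.9·-6.2 + 14/2.7·-1.78) / (1/3.9 + 14/2.7) = -1.988.
A Normal posterior is symmetric, so mode = mean.

μ_MAP = -1.988, E[μ|data] = -1.988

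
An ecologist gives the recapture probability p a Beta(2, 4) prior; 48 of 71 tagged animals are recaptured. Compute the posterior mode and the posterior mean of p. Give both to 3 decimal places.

p_MAP = 0.653, E[p|data] = 0.649

Posterior: Beta(2+48, 4+23) = Beta(50, 27).
Mode = (50−1)/(50+27−2) = 49/75 = 0.653.
Mean = 50/(50+27) = 50/77 = 0.649.
Left-skewed posterior ⇒ mean < mode.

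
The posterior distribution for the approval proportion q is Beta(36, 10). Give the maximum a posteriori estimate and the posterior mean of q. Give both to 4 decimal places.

Mode = (36−1)/(36+10−2) = 35/44 = 0.7955.
Mean = 36/(36+10) = 36/46 = 0.7826.
Left-skewed posterior ⇒ mean < mode.

MAP = 0.7955; posterior mean = 0.7826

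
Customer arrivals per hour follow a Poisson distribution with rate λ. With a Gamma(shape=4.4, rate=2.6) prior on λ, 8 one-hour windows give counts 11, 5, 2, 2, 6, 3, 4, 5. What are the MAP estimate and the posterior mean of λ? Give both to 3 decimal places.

Σ counts = 38. Posterior: Gamma(shape = 4.4+38 = 42.4, rate = 2.6+8 = 10.6).
Mode = (α−1)/β = 41.4/10.6 = 3.906.
Mean = α/β = 42.4/10.6 = 4.000.

MAP estimate = 3.906, posterior mean = 4.000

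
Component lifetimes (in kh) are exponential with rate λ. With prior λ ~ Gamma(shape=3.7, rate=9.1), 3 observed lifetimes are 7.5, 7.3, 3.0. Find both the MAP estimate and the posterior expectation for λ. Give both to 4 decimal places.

MAP = 0.2119; posterior mean = 0.2491

Σ times = 17.8. Posterior: Gamma(shape = 3.7+3 = 6.7, rate = 9.1+17.8 = 26.9).
Mode = (α−1)/β = 5.7/26.9 = 0.2119.
Mean = α/β = 6.7/26.9 = 0.2491.
Mean > mode: the posterior has a right tail.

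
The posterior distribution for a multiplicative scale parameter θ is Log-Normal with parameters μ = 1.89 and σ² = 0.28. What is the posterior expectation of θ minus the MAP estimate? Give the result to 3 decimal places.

2.611

Mode = exp(μ − σ²) = exp(1.61) = 5.003.
Mean = exp(μ + σ²/2) = exp(2.030) = 7.614.
Difference = 7.614 − 5.003 = 2.611.
The posterior is right-skewed, so the mean exceeds the mode.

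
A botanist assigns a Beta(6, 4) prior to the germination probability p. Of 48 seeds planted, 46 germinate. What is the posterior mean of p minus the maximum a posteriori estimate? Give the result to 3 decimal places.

Posterior: Beta(6+46, 4+2) = Beta(52, 6).
Mode = (52−1)/(52+6−2) = 51/56 = 0.911.
Mean = 52/(52+6) = 52/58 = 0.897.
Difference = 0.897 − 0.911 = -0.014.
The mean is pulled below the mode by the posterior's left skew.

-0.014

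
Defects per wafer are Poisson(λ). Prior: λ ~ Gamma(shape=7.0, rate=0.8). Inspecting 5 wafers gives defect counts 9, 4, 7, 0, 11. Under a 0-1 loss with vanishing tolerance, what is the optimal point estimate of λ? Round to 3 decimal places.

Σ counts = 31. Posterior: Gamma(shape = 7.0+31 = 38.0, rate = 0.8+5 = 5.8).
Mode = (α−1)/β = 37.0/5.8 = 6.379.
Mean = α/β = 38.0/5.8 = 6.552.
This is the posterior mode — the MAP estimate.

6.379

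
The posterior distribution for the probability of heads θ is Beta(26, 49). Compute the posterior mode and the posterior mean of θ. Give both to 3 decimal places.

MAP = 0.342, posterior mean = 0.347

Mode = (26−1)/(26+49−2) = 25/73 = 0.342.
Mean = 26/(26+49) = 26/75 = 0.347.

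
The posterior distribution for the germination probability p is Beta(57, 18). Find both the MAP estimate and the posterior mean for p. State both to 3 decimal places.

p_MAP = 0.767, E[p|data] = 0.760

Mode = (57−1)/(57+18−2) = 56/73 = 0.767.
Mean = 57/(57+18) = 57/75 = 0.760.
Left-skewed posterior ⇒ mean < mode.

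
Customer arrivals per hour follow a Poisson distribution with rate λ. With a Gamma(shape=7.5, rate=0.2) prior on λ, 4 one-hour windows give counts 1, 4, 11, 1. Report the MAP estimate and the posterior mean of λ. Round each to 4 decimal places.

Σ counts = 17. Posterior: Gamma(shape = 7.5+17 = 24.5, rate = 0.2+4 = 4.2).
Mode = (α−1)/β = 23.5/4.2 = 5.5952.
Mean = α/β = 24.5/4.2 = 5.8333.
Right-skewed posterior ⇒ mode < mean.

λ_MAP = 5.5952, E[λ|data] = 5.8333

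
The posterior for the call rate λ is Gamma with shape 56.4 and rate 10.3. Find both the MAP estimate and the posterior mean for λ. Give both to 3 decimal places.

Mode = (α−1)/β = 55.4/10.3 = 5.379.
Mean = α/β = 56.4/10.3 = 5.476.

MAP estimate = 5.379, posterior mean = 5.476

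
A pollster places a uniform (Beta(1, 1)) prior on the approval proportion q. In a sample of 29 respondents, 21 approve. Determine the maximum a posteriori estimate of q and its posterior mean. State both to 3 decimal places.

Posterior: Beta(1+21, 1+8) = Beta(22, 9).
Mode = (22−1)/(22+9−2) = 21/29 = 0.724.
With a flat prior the MAP equals the MLE, 21/29.
Mean = 22/(22+9) = 22/31 = 0.710.
Mode > mean: the posterior has a left tail.

maximum a posteriori estimate = 0.724, posterior mean = 0.710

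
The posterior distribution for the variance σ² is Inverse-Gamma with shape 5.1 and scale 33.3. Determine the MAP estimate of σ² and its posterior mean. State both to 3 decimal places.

MAP = 5.459, posterior mean = 8.122

Mode = β/(α+1) = 33.3/6.1 = 5.459.
Mean = β/(α−1) = 33.3/4.1 = 8.122.
The mean is pulled above the mode by the posterior's right skew.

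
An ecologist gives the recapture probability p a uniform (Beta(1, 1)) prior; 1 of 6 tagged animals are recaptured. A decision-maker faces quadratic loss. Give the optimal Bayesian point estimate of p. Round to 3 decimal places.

0.250

Posterior: Beta(1+1, 1+5) = Beta(2, 6).
Mode = (2−1)/(2+6−2) = 1/6 = 0.167.
With a flat prior the MAP equals the MLE, 1/6.
Mean = 2/(2+6) = 2/8 = 0.250.
Quadratic loss ⇒ the optimal estimator is the posterior mean.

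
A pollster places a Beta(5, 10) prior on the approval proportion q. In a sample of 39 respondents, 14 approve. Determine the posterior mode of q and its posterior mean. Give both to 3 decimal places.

MAP = 0.346; posterior mean = 0.352

Posterior: Beta(5+14, 10+25) = Beta(19, 35).
Mode = (19−1)/(19+35−2) = 18/52 = 0.346.
Mean = 19/(19+35) = 19/54 = 0.352.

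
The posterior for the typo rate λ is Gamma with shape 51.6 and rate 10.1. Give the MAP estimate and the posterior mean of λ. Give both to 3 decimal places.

MAP: 5.010. Posterior mean: 5.109.

Mode = (α−1)/β = 50.6/10.1 = 5.010.
Mean = α/β = 51.6/10.1 = 5.109.
Mean > mode: the posterior has a right tail.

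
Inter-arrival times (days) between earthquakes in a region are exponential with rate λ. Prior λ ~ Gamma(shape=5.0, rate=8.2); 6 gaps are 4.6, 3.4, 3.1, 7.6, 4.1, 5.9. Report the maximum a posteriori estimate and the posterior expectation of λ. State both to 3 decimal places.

MAP: 0.271. Posterior mean: 0.298.

Σ times = 28.7. Posterior: Gamma(shape = 5.0+6 = 11.0, rate = 8.2+28.7 = 36.9).
Mode = (α−1)/β = 10.0/36.9 = 0.271.
Mean = α/β = 11.0/36.9 = 0.298.
The mean is pulled above the mode by the posterior's right skew.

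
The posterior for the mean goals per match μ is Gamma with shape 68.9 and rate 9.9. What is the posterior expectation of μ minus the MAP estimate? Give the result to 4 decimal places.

Mode = (α−1)/β = 67.9/9.9 = 6.8586.
Mean = α/β = 68.9/9.9 = 6.9596.
Difference = 6.9596 − 6.8586 = 0.1010.

0.1010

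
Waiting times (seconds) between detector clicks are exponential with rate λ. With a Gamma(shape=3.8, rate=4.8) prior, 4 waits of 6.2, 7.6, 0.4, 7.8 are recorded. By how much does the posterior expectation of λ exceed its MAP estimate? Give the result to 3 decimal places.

Σ times = 22.0. Posterior: Gamma(shape = 3.8+4 = 7.8, rate = 4.8+22.0 = 26.8).
Mode = (α−1)/β = 6.8/26.8 = 0.254.
Mean = α/β = 7.8/26.8 = 0.291.
Difference = 0.291 − 0.254 = 0.037.

0.037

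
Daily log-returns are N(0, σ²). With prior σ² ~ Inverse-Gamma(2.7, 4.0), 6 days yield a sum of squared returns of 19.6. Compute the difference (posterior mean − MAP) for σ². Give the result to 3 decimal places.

Posterior: Inverse-Gamma(shape = 2.7+6/2 = 5.7, scale = 4.0+19.6/2 = 13.8).
Mode = β/(α+1) = 13.8/6.7 = 2.060.
Mean = β/(α−1) = 13.8/4.7 = 2.936.
Difference = 2.936 − 2.060 = 0.876.

0.876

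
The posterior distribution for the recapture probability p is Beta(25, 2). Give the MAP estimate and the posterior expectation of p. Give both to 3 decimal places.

p_MAP = 0.960, E[p|data] = 0.926

Mode = (25−1)/(25+2−2) = 24/25 = 0.960.
Mean = 25/(25+2) = 25/27 = 0.926.
The mean is pulled below the mode by the posterior's left skew.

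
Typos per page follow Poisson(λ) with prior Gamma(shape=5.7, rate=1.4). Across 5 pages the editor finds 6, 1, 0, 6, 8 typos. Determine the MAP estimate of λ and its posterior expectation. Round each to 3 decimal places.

Σ counts = 21. Posterior: Gamma(shape = 5.7+21 = 26.7, rate = 1.4+5 = 6.4).
Mode = (α−1)/β = 25.7/6.4 = 4.016.
Mean = α/β = 26.7/6.4 = 4.172.

MAP estimate = 4.016, posterior expectation = 4.172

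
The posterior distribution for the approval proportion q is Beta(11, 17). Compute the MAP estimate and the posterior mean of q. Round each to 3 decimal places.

Mode = (11−1)/(11+17−2) = 10/26 = 0.385.
Mean = 11/(11+17) = 11/28 = 0.393.

q_MAP = 0.385, E[q|data] = 0.393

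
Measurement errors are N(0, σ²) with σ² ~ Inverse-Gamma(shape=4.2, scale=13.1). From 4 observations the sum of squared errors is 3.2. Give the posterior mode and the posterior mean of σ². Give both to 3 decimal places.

posterior mode = 2.042, posterior mean = 2.827

Posterior: Inverse-Gamma(shape = 4.2+4/2 = 6.2, scale = 13.1+3.2/2 = 14.7).
Mode = β/(α+1) = 14.7/7.2 = 2.042.
Mean = β/(α−1) = 14.7/5.2 = 2.827.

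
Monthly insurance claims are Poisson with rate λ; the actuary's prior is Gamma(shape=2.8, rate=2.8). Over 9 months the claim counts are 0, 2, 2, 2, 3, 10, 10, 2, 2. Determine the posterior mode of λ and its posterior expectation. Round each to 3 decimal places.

MAP = 2.949; posterior mean = 3.034

Σ counts = 33. Posterior: Gamma(shape = 2.8+33 = 35.8, rate = 2.8+9 = 11.8).
Mode = (α−1)/β = 34.8/11.8 = 2.949.
Mean = α/β = 35.8/11.8 = 3.034.
Mean > mode: the posterior has a right tail.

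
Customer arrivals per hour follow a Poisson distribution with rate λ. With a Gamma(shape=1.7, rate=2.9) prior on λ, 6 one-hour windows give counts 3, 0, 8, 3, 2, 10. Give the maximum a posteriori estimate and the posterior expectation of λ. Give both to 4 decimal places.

MAP = 3.0000, posterior mean = 3.1124

Σ counts = 26. Posterior: Gamma(shape = 1.7+26 = 27.7, rate = 2.9+6 = 8.9).
Mode = (α−1)/β = 26.7/8.9 = 3.0000.
Mean = α/β = 27.7/8.9 = 3.1124.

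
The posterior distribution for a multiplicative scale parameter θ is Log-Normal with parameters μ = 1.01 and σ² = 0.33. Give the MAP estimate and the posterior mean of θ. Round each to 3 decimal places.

Mode = exp(μ − σ²) = exp(0.68) = 1.974.
Mean = exp(μ + σ²/2) = exp(1.175) = 3.238.

MAP: 1.974. Posterior mean: 3.238.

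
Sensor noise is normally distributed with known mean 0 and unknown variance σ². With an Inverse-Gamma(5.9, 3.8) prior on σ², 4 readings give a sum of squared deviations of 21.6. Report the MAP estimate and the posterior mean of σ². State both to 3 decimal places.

MAP: 1.640. Posterior mean: 2.116.

Posterior: Inverse-Gamma(shape = 5.9+4/2 = 7.9, scale = 3.8+21.6/2 = 14.6).
Mode = β/(α+1) = 14.6/8.9 = 1.640.
Mean = β/(α−1) = 14.6/6.9 = 2.116.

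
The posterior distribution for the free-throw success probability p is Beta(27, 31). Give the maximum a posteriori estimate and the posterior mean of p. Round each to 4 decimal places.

p_MAP = 0.4643, E[p|data] = 0.4655

Mode = (27−1)/(27+31−2) = 26/56 = 0.4643.
Mean = 27/(27+31) = 27/58 = 0.4655.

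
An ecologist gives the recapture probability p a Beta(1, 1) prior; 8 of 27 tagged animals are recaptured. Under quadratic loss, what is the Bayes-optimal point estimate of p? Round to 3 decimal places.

0.310

Posterior: Beta(1+8, 1+19) = Beta(9, 20).
Mode = (9−1)/(9+20−2) = 8/27 = 0.296.
With a flat prior the MAP equals the MLE, 8/27.
Mean = 9/(9+20) = 9/29 = 0.310.
Quadratic loss ⇒ the optimal estimator is the posterior mean.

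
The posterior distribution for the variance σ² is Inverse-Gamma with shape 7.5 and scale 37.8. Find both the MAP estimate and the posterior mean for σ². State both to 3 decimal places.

Mode = β/(α+1) = 37.8/8.5 = 4.447.
Mean = β/(α−1) = 37.8/6.5 = 5.815.

MAP: 4.447. Posterior mean: 5.815.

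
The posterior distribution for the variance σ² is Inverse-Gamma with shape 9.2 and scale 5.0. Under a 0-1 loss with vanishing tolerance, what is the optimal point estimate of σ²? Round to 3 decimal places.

Mode = β/(α+1) = 5.0/10.2 = 0.490.
Mean = β/(α−1) = 5.0/8.2 = 0.610.
This is the posterior mode — the MAP estimate.

0.490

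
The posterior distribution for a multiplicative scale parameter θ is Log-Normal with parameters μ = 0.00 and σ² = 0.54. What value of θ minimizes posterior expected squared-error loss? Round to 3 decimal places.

Mode = exp(μ − σ²) = exp(-0.54) = 0.583.
Mean = exp(μ + σ²/2) = exp(0.270) = 1.310.
Squared-error loss ⇒ the optimal estimator is the posterior mean.

1.310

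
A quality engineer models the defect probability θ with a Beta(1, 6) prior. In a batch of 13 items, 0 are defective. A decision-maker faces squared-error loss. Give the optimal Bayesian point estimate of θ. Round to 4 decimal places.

Posterior: Beta(1+0, 6+13) = Beta(1, 19).
Since α = 1 ≤ 1 and β > 1, the Beta density is monotone decreasing on [0,1]; the mode is at 0.
Mean = 1/(1+19) = 0.0500.
Squared-error loss ⇒ the optimal estimator is the posterior mean.

0.0500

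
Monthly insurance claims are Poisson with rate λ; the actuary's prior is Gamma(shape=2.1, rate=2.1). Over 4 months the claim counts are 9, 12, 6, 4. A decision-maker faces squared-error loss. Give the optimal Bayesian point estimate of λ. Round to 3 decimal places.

5.426

Σ counts = 31. Posterior: Gamma(shape = 2.1+31 = 33.1, rate = 2.1+4 = 6.1).
Mode = (α−1)/β = 32.1/6.1 = 5.262.
Mean = α/β = 33.1/6.1 = 5.426.
Squared-error loss ⇒ the optimal estimator is the posterior mean.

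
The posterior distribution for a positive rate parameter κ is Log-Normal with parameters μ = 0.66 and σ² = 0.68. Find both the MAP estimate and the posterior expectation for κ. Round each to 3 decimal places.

Mode = exp(μ − σ²) = exp(-0.02) = 0.980.
Mean = exp(μ + σ²/2) = exp(1.000) = 2.718.

MAP estimate = 0.980, posterior expectation = 2.718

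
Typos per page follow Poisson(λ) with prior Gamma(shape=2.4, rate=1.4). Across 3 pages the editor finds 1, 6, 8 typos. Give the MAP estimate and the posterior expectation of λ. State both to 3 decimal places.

MAP estimate = 3.727, posterior expectation = 3.955

Σ counts = 15. Posterior: Gamma(shape = 2.4+15 = 17.4, rate = 1.4+3 = 4.4).
Mode = (α−1)/β = 16.4/4.4 = 3.727.
Mean = α/β = 17.4/4.4 = 3.955.
The posterior is right-skewed, so the mean exceeds the mode.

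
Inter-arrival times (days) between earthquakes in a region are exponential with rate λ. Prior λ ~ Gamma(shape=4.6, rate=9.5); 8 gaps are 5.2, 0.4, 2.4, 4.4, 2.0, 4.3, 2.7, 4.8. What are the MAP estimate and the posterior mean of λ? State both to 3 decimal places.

λ_MAP = 0.325, E[λ|data] = 0.353

Σ times = 26.2. Posterior: Gamma(shape = 4.6+8 = 12.6, rate = 9.5+26.2 = 35.7).
Mode = (α−1)/β = 11.6/35.7 = 0.325.
Mean = α/β = 12.6/35.7 = 0.353.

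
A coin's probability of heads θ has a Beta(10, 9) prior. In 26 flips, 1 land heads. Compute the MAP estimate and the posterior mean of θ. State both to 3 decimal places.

Posterior: Beta(10+1, 9+25) = Beta(11, 34).
Mode = (11−1)/(11+34−2) = 10/43 = 0.233.
Mean = 11/(11+34) = 11/45 = 0.244.
Mean > mode: the posterior has a right tail.

θ_MAP = 0.233, E[θ|data] = 0.244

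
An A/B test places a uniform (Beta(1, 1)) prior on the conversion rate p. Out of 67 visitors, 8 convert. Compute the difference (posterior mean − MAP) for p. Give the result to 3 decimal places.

Posterior: Beta(1+8, 1+59) = Beta(9, 60).
Mode = (9−1)/(9+60−2) = 8/67 = 0.119.
With a flat prior the MAP equals the MLE, 8/67.
Mean = 9/(9+60) = 9/69 = 0.130.
Difference = 0.130 − 0.119 = 0.011.

0.011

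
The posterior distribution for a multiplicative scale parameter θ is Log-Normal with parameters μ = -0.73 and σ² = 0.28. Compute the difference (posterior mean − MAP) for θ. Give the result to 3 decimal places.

0.190

Mode = exp(μ − σ²) = exp(-1.01) = 0.364.
Mean = exp(μ + σ²/2) = exp(-0.590) = 0.554.
Difference = 0.554 − 0.364 = 0.190.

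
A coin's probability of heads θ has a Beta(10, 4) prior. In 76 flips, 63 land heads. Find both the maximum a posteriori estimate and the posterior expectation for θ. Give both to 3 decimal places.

Posterior: Beta(10+63, 4+13) = Beta(73, 17).
Mode = (73−1)/(73+17−2) = 72/88 = 0.818.
Mean = 73/(73+17) = 73/90 = 0.811.
Mode > mean: the posterior has a left tail.

θ_MAP = 0.818, E[θ|data] = 0.811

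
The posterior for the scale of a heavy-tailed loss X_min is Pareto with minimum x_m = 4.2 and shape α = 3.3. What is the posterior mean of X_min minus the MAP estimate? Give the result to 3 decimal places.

The Pareto density is strictly decreasing on [x_m, ∞), so the mode is x_m = 4.200.
Mean = α·x_m/(α−1) = 3.3·4.2/2.3 = 6.026.
Difference = 6.026 − 4.200 = 1.826.
Mean > mode: the posterior has a right tail.

1.826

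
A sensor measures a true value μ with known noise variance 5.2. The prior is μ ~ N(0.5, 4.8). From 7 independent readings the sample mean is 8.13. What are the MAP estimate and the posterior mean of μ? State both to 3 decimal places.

μ_MAP = 7.107, E[μ|data] = 7.107

Posterior for μ is Normal. Precision-weighted mean: (1/4.8·0.5 + 7/5.2·8.13) / (1/4.8 + 7/5.2) = 7.107.
A Normal posterior is symmetric, so mode = mean.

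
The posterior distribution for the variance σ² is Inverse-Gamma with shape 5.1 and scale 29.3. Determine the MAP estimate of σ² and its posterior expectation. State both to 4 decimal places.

MAP = 4.8033; posterior mean = 7.1463

Mode = β/(α+1) = 29.3/6.1 = 4.8033.
Mean = β/(α−1) = 29.3/4.1 = 7.1463.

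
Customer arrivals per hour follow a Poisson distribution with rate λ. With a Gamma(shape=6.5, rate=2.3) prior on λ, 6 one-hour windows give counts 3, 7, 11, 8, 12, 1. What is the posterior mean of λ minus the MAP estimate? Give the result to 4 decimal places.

0.1205

Σ counts = 42. Posterior: Gamma(shape = 6.5+42 = 48.5, rate = 2.3+6 = 8.3).
Mode = (α−1)/β = 47.5/8.3 = 5.7229.
Mean = α/β = 48.5/8.3 = 5.8434.
Difference = 5.8434 − 5.7229 = 0.1205.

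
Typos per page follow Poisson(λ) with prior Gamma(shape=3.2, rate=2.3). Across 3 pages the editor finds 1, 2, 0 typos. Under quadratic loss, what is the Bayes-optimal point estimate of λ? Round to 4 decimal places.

1.1698

Σ counts = 3. Posterior: Gamma(shape = 3.2+3 = 6.2, rate = 2.3+3 = 5.3).
Mode = (α−1)/β = 5.2/5.3 = 0.9811.
Mean = α/β = 6.2/5.3 = 1.1698.
Quadratic loss ⇒ the optimal estimator is the posterior mean.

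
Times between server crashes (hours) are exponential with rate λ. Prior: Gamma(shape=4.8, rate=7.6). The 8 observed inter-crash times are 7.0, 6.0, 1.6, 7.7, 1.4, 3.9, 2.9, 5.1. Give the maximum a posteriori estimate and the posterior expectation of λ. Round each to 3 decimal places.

Σ times = 35.6. Posterior: Gamma(shape = 4.8+8 = 12.8, rate = 7.6+35.6 = 43.2).
Mode = (α−1)/β = 11.8/43.2 = 0.273.
Mean = α/β = 12.8/43.2 = 0.296.

λ_MAP = 0.273, E[λ|data] = 0.296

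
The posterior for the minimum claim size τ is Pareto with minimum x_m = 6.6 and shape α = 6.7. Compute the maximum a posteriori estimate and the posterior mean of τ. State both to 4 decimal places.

The Pareto density is strictly decreasing on [x_m, ∞), so the mode is x_m = 6.6000.
Mean = α·x_m/(α−1) = 6.7·6.6/5.7 = 7.7579.
Mean > mode: the posterior has a right tail.

τ_MAP = 6.6000, E[τ|data] = 7.7579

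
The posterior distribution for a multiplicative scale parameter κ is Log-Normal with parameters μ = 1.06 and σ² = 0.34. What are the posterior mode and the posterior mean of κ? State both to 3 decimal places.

Mode = exp(μ − σ²) = exp(0.72) = 2.054.
Mean = exp(μ + σ²/2) = exp(1.230) = 3.421.

MAP: 2.054. Posterior mean: 3.421.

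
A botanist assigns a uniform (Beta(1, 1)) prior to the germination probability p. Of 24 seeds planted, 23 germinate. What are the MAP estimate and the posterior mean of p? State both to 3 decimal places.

Posterior: Beta(1+23, 1+1) = Beta(24, 2).
Mode = (24−1)/(24+2−2) = 23/24 = 0.958.
Mean = 24/(24+2) = 24/26 = 0.923.

MAP estimate = 0.958, posterior mean = 0.923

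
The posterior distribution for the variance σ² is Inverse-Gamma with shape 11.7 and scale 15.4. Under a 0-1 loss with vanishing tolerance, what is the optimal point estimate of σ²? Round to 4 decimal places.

Mode = β/(α+1) = 15.4/12.7 = 1.2126.
Mean = β/(α−1) = 15.4/10.7 = 1.4393.
This is the posterior mode — the MAP estimate.

1.2126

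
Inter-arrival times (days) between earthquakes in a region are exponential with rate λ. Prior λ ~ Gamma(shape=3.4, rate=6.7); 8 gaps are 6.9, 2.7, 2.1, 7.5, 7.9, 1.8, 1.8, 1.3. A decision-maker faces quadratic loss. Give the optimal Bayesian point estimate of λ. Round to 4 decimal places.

Σ times = 32.0. Posterior: Gamma(shape = 3.4+8 = 11.4, rate = 6.7+32.0 = 38.7).
Mode = (α−1)/β = 10.4/38.7 = 0.2687.
Mean = α/β = 11.4/38.7 = 0.2946.
Quadratic loss ⇒ the optimal estimator is the posterior mean.

0.2946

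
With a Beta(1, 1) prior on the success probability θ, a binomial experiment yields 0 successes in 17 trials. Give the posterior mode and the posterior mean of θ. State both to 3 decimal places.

Posterior: Beta(1+0, 1+17) = Beta(1, 18).
Since α = 1 ≤ 1 and β > 1, the Beta density is monotone decreasing on [0,1]; the mode is at 0.
Mean = 1/(1+18) = 0.053.
Right-skewed posterior ⇒ mode < mean.

θ_MAP = 0.000, E[θ|data] = 0.053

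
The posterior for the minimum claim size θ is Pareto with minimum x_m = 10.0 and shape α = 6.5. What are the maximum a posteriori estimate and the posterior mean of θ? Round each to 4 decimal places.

MAP = 10.0000; posterior mean = 11.8182

The Pareto density is strictly decreasing on [x_m, ∞), so the mode is x_m = 10.0000.
Mean = α·x_m/(α−1) = 6.5·10.0/5.5 = 11.8182.
Mean > mode: the posterior has a right tail.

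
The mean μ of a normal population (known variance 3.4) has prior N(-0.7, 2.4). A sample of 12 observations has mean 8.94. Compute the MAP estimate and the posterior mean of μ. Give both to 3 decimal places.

Posterior for μ is Normal. Precision-weighted mean: (1/2.4·-0.7 + 12/3.4·8.94) / (1/2.4 + 12/3.4) = 7.922.
A Normal posterior is symmetric, so mode = mean.

MAP: 7.922. Posterior mean: 7.922.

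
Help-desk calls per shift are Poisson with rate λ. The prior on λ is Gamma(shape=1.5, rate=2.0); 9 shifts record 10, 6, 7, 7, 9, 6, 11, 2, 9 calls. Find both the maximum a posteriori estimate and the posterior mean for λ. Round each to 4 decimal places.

MAP = 6.1364, posterior mean = 6.2273

Σ counts = 67. Posterior: Gamma(shape = 1.5+67 = 68.5, rate = 2.0+9 = 11.0).
Mode = (α−1)/β = 67.5/11.0 = 6.1364.
Mean = α/β = 68.5/11.0 = 6.2273.
The mean is pulled above the mode by the posterior's right skew.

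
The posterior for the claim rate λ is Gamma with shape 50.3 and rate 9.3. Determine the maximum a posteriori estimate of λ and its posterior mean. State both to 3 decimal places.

Mode = (α−1)/β = 49.3/9.3 = 5.301.
Mean = α/β = 50.3/9.3 = 5.409.

MAP = 5.301; posterior mean = 5.409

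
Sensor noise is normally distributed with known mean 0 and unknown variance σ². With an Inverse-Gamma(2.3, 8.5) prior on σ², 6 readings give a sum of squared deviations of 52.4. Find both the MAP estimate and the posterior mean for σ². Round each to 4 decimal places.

MAP: 5.5079. Posterior mean: 8.0698.

Posterior: Inverse-Gamma(shape = 2.3+6/2 = 5.3, scale = 8.5+52.4/2 = 34.7).
Mode = β/(α+1) = 34.7/6.3 = 5.5079.
Mean = β/(α−1) = 34.7/4.3 = 8.0698.
Right-skewed posterior ⇒ mode < mean.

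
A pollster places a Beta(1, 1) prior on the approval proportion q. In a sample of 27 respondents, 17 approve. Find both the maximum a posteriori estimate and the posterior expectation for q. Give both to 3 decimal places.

maximum a posteriori estimate = 0.630, posterior expectation = 0.621

Posterior: Beta(1+17, 1+10) = Beta(18, 11).
Mode = (18−1)/(18+11−2) = 17/27 = 0.630.
With a flat prior the MAP equals the MLE, 17/27.
Mean = 18/(18+11) = 18/29 = 0.621.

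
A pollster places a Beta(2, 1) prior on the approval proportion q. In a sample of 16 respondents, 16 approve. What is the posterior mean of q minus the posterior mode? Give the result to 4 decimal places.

Posterior: Beta(2+16, 1+0) = Beta(18, 1).
Since β = 1 ≤ 1 and α > 1, the Beta density is monotone increasing on [0,1]; the mode is at 1.
Mean = 18/(18+1) = 0.9474.
Difference = 0.9474 − 1.0000 = -0.0526.
The posterior is left-skewed, so the mode exceeds the mean.

-0.0526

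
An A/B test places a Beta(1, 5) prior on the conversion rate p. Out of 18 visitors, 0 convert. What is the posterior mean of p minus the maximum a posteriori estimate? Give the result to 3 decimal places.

Posterior: Beta(1+0, 5+18) = Beta(1, 23).
Since α = 1 ≤ 1 and β > 1, the Beta density is monotone decreasing on [0,1]; the mode is at 0.
Mean = 1/(1+23) = 0.042.
Difference = 0.042 − 0.000 = 0.042.
Mean > mode: the posterior has a right tail.

0.042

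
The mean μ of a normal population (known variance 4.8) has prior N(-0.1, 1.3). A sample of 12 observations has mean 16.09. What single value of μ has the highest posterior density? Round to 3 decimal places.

Posterior for μ is Normal. Precision-weighted mean: (1/1.3·-0.1 + 12/4.8·16.09) / (1/1.3 + 12/4.8) = 12.281.
A Normal posterior is symmetric, so mode = mean.
This is the posterior mode — the MAP estimate.

12.281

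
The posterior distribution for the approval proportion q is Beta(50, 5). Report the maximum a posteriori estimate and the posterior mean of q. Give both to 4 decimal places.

maximum a posteriori estimate = 0.9245, posterior mean = 0.9091

Mode = (50−1)/(50+5−2) = 49/53 = 0.9245.
Mean = 50/(50+5) = 50/55 = 0.9091.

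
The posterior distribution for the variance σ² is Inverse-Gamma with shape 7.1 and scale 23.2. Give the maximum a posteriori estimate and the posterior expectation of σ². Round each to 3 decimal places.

Mode = β/(α+1) = 23.2/8.1 = 2.864.
Mean = β/(α−1) = 23.2/6.1 = 3.803.

MAP: 2.864. Posterior mean: 3.803.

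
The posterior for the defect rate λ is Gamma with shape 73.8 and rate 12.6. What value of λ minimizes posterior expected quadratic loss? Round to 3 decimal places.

5.857

Mode = (α−1)/β = 72.8/12.6 = 5.778.
Mean = α/β = 73.8/12.6 = 5.857.
Quadratic loss ⇒ the optimal estimator is the posterior mean.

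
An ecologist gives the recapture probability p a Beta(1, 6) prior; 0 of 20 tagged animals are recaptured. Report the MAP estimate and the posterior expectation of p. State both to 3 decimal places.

Posterior: Beta(1+0, 6+20) = Beta(1, 26).
Since α = 1 ≤ 1 and β > 1, the Beta density is monotone decreasing on [0,1]; the mode is at 0.
Mean = 1/(1+26) = 0.037.

MAP estimate = 0.000, posterior expectation = 0.037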